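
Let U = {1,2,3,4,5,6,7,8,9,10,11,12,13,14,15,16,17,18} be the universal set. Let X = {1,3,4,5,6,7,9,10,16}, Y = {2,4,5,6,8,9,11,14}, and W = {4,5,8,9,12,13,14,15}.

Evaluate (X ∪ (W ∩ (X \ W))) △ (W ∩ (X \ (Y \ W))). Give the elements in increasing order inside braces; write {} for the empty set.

{1,3,6,7,10,16}

X \ W = {1,3,6,7,10,16}
W ∩ (X \ W) = {}
X ∪ (W ∩ (X \ W)) = {1,3,4,5,6,7,9,10,16}
Y \ W = {2,6,11}
X \ (Y \ W) = {1,3,4,5,7,9,10,16}
W ∩ (X \ (Y \ W)) = {4,5,9}
(X ∪ (W ∩ (X \ W))) △ (W ∩ (X \ (Y \ W))) = {1,3,6,7,10,16}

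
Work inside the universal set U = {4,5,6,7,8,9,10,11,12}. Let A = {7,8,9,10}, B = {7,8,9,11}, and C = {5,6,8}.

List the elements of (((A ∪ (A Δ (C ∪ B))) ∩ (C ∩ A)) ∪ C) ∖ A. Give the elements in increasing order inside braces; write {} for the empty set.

{5,6}

C ∪ B = {5,6,7,8,9,11}
A Δ (C ∪ B) = {5,6,10,11}
A ∪ (A Δ (C ∪ B)) = {5,6,7,8,9,10,11}
C ∩ A = {8}
(A ∪ (A Δ (C ∪ B))) ∩ (C ∩ A) = {8}
((A ∪ (A Δ (C ∪ B))) ∩ (C ∩ A)) ∪ C = {5,6,8}
(((A ∪ (A Δ (C ∪ B))) ∩ (C ∩ A)) ∪ C) ∖ A = {5,6}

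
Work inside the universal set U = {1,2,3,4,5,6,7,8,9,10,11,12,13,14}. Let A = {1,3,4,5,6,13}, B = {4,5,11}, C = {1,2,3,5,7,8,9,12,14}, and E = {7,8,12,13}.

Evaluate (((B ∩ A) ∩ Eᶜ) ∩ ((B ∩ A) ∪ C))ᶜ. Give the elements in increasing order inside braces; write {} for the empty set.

{1,2,3,6,7,8,9,10,11,12,13,14}

B ∩ A = {4,5}
Eᶜ = {1,2,3,4,5,6,9,10,11,14}
(B ∩ A) ∩ Eᶜ = {4,5}
(B ∩ A) ∪ C = {1,2,3,4,5,7,8,9,12,14}
((B ∩ A) ∩ Eᶜ) ∩ ((B ∩ A) ∪ C) = {4,5}
(((B ∩ A) ∩ Eᶜ) ∩ ((B ∩ A) ∪ C))ᶜ = {1,2,3,6,7,8,9,10,11,12,13,14}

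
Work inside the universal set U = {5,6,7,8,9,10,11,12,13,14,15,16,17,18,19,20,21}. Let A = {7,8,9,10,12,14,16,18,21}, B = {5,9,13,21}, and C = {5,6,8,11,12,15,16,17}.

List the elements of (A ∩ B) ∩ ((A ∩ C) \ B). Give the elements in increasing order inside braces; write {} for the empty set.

{}

A ∩ B = {9,21}
A ∩ C = {8,12,16}
(A ∩ C) \ B = {8,12,16}
(A ∩ B) ∩ ((A ∩ C) \ B) = {}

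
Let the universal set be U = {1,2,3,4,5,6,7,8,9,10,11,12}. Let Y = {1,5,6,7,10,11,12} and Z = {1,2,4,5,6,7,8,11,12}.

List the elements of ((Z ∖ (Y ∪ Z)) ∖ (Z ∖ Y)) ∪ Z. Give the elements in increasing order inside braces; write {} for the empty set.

{1,2,4,5,6,7,8,11,12}

Y ∪ Z = {1,2,4,5,6,7,8,10,11,12}
Z ∖ (Y ∪ Z) = {}
Z ∖ Y = {2,4,8}
(Z ∖ (Y ∪ Z)) ∖ (Z ∖ Y) = {}
((Z ∖ (Y ∪ Z)) ∖ (Z ∖ Y)) ∪ Z = {1,2,4,5,6,7,8,11,12}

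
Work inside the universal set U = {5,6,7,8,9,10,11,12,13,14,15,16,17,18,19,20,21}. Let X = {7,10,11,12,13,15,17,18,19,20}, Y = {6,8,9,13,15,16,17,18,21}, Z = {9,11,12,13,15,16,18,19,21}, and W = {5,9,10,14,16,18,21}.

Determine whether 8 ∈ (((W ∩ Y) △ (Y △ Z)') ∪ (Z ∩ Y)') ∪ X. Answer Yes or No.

8 ∉ W and 8 ∈ Y, so 8 ∉ W ∩ Y
8 ∈ Y and 8 ∉ Z, so 8 ∈ Y △ Z
8 ∉ (Y △ Z)' since 8 ∈ (Y △ Z)
8 ∉ (W ∩ Y) and 8 ∉ (Y △ Z)', so 8 ∉ (W ∩ Y) △ (Y △ Z)'
8 ∉ Z and 8 ∈ Y, so 8 ∉ Z ∩ Y
8 ∈ (Z ∩ Y)' since 8 ∉ (Z ∩ Y)
8 ∉ ((W ∩ Y) △ (Y △ Z)') and 8 ∈ (Z ∩ Y)', so 8 ∈ ((W ∩ Y) △ (Y △ Z)') ∪ (Z ∩ Y)'
8 ∈ (((W ∩ Y) △ (Y △ Z)') ∪ (Z ∩ Y)') and 8 ∉ X, so 8 ∈ (((W ∩ Y) △ (Y △ Z)') ∪ (Z ∩ Y)') ∪ X

Yes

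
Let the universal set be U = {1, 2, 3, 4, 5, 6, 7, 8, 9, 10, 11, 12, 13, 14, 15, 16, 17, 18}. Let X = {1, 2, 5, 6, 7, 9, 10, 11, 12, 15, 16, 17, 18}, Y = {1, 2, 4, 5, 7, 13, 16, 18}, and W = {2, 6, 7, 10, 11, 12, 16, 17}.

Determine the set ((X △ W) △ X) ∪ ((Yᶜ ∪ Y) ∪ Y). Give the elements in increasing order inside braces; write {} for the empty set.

X △ W = {1, 5, 9, 15, 18}
(X △ W) △ X = {2, 6, 7, 10, 11, 12, 16, 17}
Yᶜ = {3, 6, 8, 9, 10, 11, 12, 14, 15, 17}
Yᶜ ∪ Y = {1, 2, 3, 4, 5, 6, 7, 8, 9, 10, 11, 12, 13, 14, 15, 16, 17, 18}
(Yᶜ ∪ Y) ∪ Y = {1, 2, 3, 4, 5, 6, 7, 8, 9, 10, 11, 12, 13, 14, 15, 16, 17, 18}
((X △ W) △ X) ∪ ((Yᶜ ∪ Y) ∪ Y) = {1, 2, 3, 4, 5, 6, 7, 8, 9, 10, 11, 12, 13, 14, 15, 16, 17, 18}

{1, 2, 3, 4, 5, 6, 7, 8, 9, 10, 11, 12, 13, 14, 15, 16, 17, 18}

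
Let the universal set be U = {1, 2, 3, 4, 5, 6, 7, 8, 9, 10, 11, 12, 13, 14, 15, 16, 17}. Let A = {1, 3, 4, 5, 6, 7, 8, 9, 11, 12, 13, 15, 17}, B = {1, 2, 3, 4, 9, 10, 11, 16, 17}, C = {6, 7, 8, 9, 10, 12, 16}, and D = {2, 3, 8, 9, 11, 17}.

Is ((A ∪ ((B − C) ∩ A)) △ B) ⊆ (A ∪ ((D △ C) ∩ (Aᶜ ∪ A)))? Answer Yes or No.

Yes

B − C = {1, 2, 3, 4, 11, 17}
(B − C) ∩ A = {1, 3, 4, 11, 17}
A ∪ ((B − C) ∩ A) = {1, 3, 4, 5, 6, 7, 8, 9, 11, 12, 13, 15, 17}
(A ∪ ((B − C) ∩ A)) △ B = {2, 5, 6, 7, 8, 10, 12, 13, 15, 16}
D △ C = {2, 3, 6, 7, 10, 11, 12, 16, 17}
Aᶜ = {2, 10, 14, 16}
Aᶜ ∪ A = {1, 2, 3, 4, 5, 6, 7, 8, 9, 10, 11, 12, 13, 14, 15, 16, 17}
(D △ C) ∩ (Aᶜ ∪ A) = {2, 3, 6, 7, 10, 11, 12, 16, 17}
A ∪ ((D △ C) ∩ (Aᶜ ∪ A)) = {1, 2, 3, 4, 5, 6, 7, 8, 9, 10, 11, 12, 13, 15, 16, 17}
Every element of {2, 5, 6, 7, 8, 10, 12, 13, 15, 16} is in {1, 2, 3, 4, 5, 6, 7, 8, 9, 10, 11, 12, 13, 15, 16, 17}, so (A ∪ ((B − C) ∩ A)) △ B ⊆ A ∪ ((D △ C) ∩ (Aᶜ ∪ A)).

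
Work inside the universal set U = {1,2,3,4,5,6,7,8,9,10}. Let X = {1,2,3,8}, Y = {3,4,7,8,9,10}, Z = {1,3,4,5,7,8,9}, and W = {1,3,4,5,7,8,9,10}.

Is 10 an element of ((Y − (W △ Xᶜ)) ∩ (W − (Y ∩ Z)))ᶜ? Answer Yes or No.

No

10 ∉ X, so 10 ∈ Xᶜ
10 ∈ W and 10 ∈ Xᶜ, so 10 ∉ W △ Xᶜ
10 ∈ Y and 10 ∉ (W △ Xᶜ), so 10 ∈ Y − (W △ Xᶜ)
10 ∈ Y and 10 ∉ Z, so 10 ∉ Y ∩ Z
10 ∈ W and 10 ∉ (Y ∩ Z), so 10 ∈ W − (Y ∩ Z)
10 ∈ (Y − (W △ Xᶜ)) and 10 ∈ (W − (Y ∩ Z)), so 10 ∈ (Y − (W △ Xᶜ)) ∩ (W − (Y ∩ Z))
10 ∉ ((Y − (W △ Xᶜ)) ∩ (W − (Y ∩ Z)))ᶜ since 10 ∈ ((Y − (W △ Xᶜ)) ∩ (W − (Y ∩ Z)))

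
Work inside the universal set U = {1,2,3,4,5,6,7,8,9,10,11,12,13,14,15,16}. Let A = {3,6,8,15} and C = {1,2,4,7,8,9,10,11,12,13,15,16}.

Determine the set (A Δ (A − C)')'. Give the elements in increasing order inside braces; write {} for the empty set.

A − C = {3,6}
(A − C)' = {1,2,4,5,7,8,9,10,11,12,13,14,15,16}
A Δ (A − C)' = {1,2,3,4,5,6,7,9,10,11,12,13,14,16}
(A Δ (A − C)')' = {8,15}

{8,15}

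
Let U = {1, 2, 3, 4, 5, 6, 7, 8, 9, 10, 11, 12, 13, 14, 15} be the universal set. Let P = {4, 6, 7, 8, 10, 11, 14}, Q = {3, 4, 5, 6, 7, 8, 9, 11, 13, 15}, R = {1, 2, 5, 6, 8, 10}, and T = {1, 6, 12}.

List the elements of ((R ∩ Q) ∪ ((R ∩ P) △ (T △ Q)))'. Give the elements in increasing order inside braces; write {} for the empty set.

R ∩ Q = {5, 6, 8}
R ∩ P = {6, 8, 10}
T △ Q = {1, 3, 4, 5, 7, 8, 9, 11, 12, 13, 15}
(R ∩ P) △ (T △ Q) = {1, 3, 4, 5, 6, 7, 9, 10, 11, 12, 13, 15}
(R ∩ Q) ∪ ((R ∩ P) △ (T △ Q)) = {1, 3, 4, 5, 6, 7, 8, 9, 10, 11, 12, 13, 15}
((R ∩ Q) ∪ ((R ∩ P) △ (T △ Q)))' = {2, 14}

{2, 14}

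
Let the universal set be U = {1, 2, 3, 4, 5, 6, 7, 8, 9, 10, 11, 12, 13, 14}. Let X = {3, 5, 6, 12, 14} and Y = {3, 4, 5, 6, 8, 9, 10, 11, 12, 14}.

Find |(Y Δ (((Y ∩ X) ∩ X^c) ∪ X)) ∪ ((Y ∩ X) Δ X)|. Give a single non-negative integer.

Y ∩ X = {3, 5, 6, 12, 14}
X^c = {1, 2, 4, 7, 8, 9, 10, 11, 13}
(Y ∩ X) ∩ X^c = {}
((Y ∩ X) ∩ X^c) ∪ X = {3, 5, 6, 12, 14}
Y Δ (((Y ∩ X) ∩ X^c) ∪ X) = {4, 8, 9, 10, 11}
(Y ∩ X) Δ X = {}
(Y Δ (((Y ∩ X) ∩ X^c) ∪ X)) ∪ ((Y ∩ X) Δ X) = {4, 8, 9, 10, 11}
|(Y Δ (((Y ∩ X) ∩ X^c) ∪ X)) ∪ ((Y ∩ X) Δ X)| = 5

5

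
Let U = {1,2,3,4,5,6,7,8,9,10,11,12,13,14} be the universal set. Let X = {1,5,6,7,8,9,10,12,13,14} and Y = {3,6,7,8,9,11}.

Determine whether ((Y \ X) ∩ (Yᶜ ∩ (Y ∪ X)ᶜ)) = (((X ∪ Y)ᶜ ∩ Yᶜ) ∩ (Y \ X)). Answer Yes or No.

Y \ X = {3,11}
Yᶜ = {1,2,4,5,10,12,13,14}
Y ∪ X = {1,3,5,6,7,8,9,10,11,12,13,14}
(Y ∪ X)ᶜ = {2,4}
Yᶜ ∩ (Y ∪ X)ᶜ = {2,4}
(Y \ X) ∩ (Yᶜ ∩ (Y ∪ X)ᶜ) = {}
X ∪ Y = {1,3,5,6,7,8,9,10,11,12,13,14}
(X ∪ Y)ᶜ = {2,4}
(X ∪ Y)ᶜ ∩ Yᶜ = {2,4}
((X ∪ Y)ᶜ ∩ Yᶜ) ∩ (Y \ X) = {}
Both equal {}, so (Y \ X) ∩ (Yᶜ ∩ (Y ∪ X)ᶜ) = ((X ∪ Y)ᶜ ∩ Yᶜ) ∩ (Y \ X).

Yes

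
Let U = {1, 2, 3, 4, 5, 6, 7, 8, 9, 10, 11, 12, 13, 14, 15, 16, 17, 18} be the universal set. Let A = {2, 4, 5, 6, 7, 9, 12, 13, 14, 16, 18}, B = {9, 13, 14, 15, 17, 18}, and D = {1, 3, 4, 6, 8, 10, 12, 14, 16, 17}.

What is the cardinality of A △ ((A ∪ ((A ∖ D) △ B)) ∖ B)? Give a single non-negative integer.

A ∖ D = {2, 5, 7, 9, 13, 18}
(A ∖ D) △ B = {2, 5, 7, 14, 15, 17}
A ∪ ((A ∖ D) △ B) = {2, 4, 5, 6, 7, 9, 12, 13, 14, 15, 16, 17, 18}
(A ∪ ((A ∖ D) △ B)) ∖ B = {2, 4, 5, 6, 7, 12, 16}
A △ ((A ∪ ((A ∖ D) △ B)) ∖ B) = {9, 13, 14, 18}
|A △ ((A ∪ ((A ∖ D) △ B)) ∖ B)| = 4

4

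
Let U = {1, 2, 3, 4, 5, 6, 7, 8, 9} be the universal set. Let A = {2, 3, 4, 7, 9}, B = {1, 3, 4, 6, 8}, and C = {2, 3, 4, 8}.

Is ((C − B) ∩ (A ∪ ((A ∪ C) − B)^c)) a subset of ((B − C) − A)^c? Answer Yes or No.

C − B = {2}
A ∪ C = {2, 3, 4, 7, 8, 9}
(A ∪ C) − B = {2, 7, 9}
((A ∪ C) − B)^c = {1, 3, 4, 5, 6, 8}
A ∪ ((A ∪ C) − B)^c = {1, 2, 3, 4, 5, 6, 7, 8, 9}
(C − B) ∩ (A ∪ ((A ∪ C) − B)^c) = {2}
B − C = {1, 6}
(B − C) − A = {1, 6}
((B − C) − A)^c = {2, 3, 4, 5, 7, 8, 9}
Every element of {2} is in {2, 3, 4, 5, 7, 8, 9}, so (C − B) ∩ (A ∪ ((A ∪ C) − B)^c) ⊆ ((B − C) − A)^c.

Yes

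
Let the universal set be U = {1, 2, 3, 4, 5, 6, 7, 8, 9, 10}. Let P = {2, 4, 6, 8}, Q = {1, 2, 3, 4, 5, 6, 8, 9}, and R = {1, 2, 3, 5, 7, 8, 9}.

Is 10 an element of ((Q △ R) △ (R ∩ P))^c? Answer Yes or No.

Yes

10 ∉ Q and 10 ∉ R, so 10 ∉ Q △ R
10 ∉ R and 10 ∉ P, so 10 ∉ R ∩ P
10 ∉ (Q △ R) and 10 ∉ (R ∩ P), so 10 ∉ (Q △ R) △ (R ∩ P)
10 ∈ ((Q △ R) △ (R ∩ P))^c since 10 ∉ ((Q △ R) △ (R ∩ P))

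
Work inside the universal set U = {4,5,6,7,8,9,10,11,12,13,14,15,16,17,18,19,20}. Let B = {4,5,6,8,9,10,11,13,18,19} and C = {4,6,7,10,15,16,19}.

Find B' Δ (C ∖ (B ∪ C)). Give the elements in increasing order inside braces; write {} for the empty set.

{7,12,14,15,16,17,20}

B' = {7,12,14,15,16,17,20}
B ∪ C = {4,5,6,7,8,9,10,11,13,15,16,18,19}
C ∖ (B ∪ C) = {}
B' Δ (C ∖ (B ∪ C)) = {7,12,14,15,16,17,20}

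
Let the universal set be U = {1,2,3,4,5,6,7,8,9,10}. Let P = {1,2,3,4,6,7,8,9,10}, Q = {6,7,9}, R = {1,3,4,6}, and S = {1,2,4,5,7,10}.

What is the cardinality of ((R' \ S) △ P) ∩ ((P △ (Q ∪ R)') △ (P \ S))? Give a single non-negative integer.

3

R' = {2,5,7,8,9,10}
R' \ S = {8,9}
(R' \ S) △ P = {1,2,3,4,6,7,10}
Q ∪ R = {1,3,4,6,7,9}
(Q ∪ R)' = {2,5,8,10}
P △ (Q ∪ R)' = {1,3,4,5,6,7,9}
P \ S = {3,6,8,9}
(P △ (Q ∪ R)') △ (P \ S) = {1,4,5,7,8}
((R' \ S) △ P) ∩ ((P △ (Q ∪ R)') △ (P \ S)) = {1,4,7}
|((R' \ S) △ P) ∩ ((P △ (Q ∪ R)') △ (P \ S))| = 3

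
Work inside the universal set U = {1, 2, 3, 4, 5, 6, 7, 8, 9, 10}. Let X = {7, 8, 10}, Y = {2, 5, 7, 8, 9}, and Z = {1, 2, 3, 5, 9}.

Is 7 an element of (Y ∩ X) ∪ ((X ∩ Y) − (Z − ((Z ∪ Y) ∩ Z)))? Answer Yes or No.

7 ∈ Y and 7 ∈ X, so 7 ∈ Y ∩ X
7 ∈ X and 7 ∈ Y, so 7 ∈ X ∩ Y
7 ∉ Z and 7 ∈ Y, so 7 ∈ Z ∪ Y
7 ∈ (Z ∪ Y) and 7 ∉ Z, so 7 ∉ (Z ∪ Y) ∩ Z
7 ∉ Z and 7 ∉ ((Z ∪ Y) ∩ Z), so 7 ∉ Z − ((Z ∪ Y) ∩ Z)
7 ∈ (X ∩ Y) and 7 ∉ (Z − ((Z ∪ Y) ∩ Z)), so 7 ∈ (X ∩ Y) − (Z − ((Z ∪ Y) ∩ Z))
7 ∈ (Y ∩ X) and 7 ∈ ((X ∩ Y) − (Z − ((Z ∪ Y) ∩ Z))), so 7 ∈ (Y ∩ X) ∪ ((X ∩ Y) − (Z − ((Z ∪ Y) ∩ Z)))

Yes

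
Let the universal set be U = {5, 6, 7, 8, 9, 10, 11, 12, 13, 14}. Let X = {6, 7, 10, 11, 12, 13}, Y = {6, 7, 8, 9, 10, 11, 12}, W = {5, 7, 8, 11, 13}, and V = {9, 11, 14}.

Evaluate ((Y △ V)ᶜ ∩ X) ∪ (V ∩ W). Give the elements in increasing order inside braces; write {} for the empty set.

Y △ V = {6, 7, 8, 10, 12, 14}
(Y △ V)ᶜ = {5, 9, 11, 13}
(Y △ V)ᶜ ∩ X = {11, 13}
V ∩ W = {11}
((Y △ V)ᶜ ∩ X) ∪ (V ∩ W) = {11, 13}

{11, 13}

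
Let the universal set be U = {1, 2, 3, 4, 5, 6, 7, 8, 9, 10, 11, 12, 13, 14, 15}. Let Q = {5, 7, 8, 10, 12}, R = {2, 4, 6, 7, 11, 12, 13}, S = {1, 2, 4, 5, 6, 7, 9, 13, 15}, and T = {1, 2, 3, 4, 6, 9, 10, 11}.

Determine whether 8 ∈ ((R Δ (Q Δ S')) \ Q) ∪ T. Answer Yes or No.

8 ∉ S, so 8 ∈ S'
8 ∈ Q and 8 ∈ S', so 8 ∉ Q Δ S'
8 ∉ R and 8 ∉ (Q Δ S'), so 8 ∉ R Δ (Q Δ S')
8 ∉ (R Δ (Q Δ S')) and 8 ∈ Q, so 8 ∉ (R Δ (Q Δ S')) \ Q
8 ∉ ((R Δ (Q Δ S')) \ Q) and 8 ∉ T, so 8 ∉ ((R Δ (Q Δ S')) \ Q) ∪ T

No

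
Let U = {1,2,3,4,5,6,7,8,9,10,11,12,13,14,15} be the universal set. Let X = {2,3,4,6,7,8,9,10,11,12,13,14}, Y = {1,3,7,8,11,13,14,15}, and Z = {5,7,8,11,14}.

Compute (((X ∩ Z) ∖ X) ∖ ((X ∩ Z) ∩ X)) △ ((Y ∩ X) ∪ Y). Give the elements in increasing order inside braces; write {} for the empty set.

{1,3,7,8,11,13,14,15}

X ∩ Z = {7,8,11,14}
(X ∩ Z) ∖ X = {}
(X ∩ Z) ∩ X = {7,8,11,14}
((X ∩ Z) ∖ X) ∖ ((X ∩ Z) ∩ X) = {}
Y ∩ X = {3,7,8,11,13,14}
(Y ∩ X) ∪ Y = {1,3,7,8,11,13,14,15}
(((X ∩ Z) ∖ X) ∖ ((X ∩ Z) ∩ X)) △ ((Y ∩ X) ∪ Y) = {1,3,7,8,11,13,14,15}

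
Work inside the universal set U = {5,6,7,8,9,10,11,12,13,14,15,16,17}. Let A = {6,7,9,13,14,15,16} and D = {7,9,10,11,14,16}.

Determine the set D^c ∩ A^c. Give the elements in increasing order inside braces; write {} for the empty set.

{5,8,12,17}

D^c = {5,6,8,12,13,15,17}
A^c = {5,8,10,11,12,17}
D^c ∩ A^c = {5,8,12,17}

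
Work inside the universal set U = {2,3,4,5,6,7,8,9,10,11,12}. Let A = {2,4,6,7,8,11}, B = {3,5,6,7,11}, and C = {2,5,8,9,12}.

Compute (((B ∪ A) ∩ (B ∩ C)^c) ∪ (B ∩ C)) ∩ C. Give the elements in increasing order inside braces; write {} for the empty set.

{2,5,8}

B ∪ A = {2,3,4,5,6,7,8,11}
B ∩ C = {5}
(B ∩ C)^c = {2,3,4,6,7,8,9,10,11,12}
(B ∪ A) ∩ (B ∩ C)^c = {2,3,4,6,7,8,11}
((B ∪ A) ∩ (B ∩ C)^c) ∪ (B ∩ C) = {2,3,4,5,6,7,8,11}
(((B ∪ A) ∩ (B ∩ C)^c) ∪ (B ∩ C)) ∩ C = {2,5,8}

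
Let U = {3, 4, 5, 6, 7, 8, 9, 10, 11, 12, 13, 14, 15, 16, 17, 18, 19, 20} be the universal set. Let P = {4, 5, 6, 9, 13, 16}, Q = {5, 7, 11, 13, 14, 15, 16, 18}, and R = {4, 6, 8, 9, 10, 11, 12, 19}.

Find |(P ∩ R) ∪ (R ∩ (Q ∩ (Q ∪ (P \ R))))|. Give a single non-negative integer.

P ∩ R = {4, 6, 9}
P \ R = {5, 13, 16}
Q ∪ (P \ R) = {5, 7, 11, 13, 14, 15, 16, 18}
Q ∩ (Q ∪ (P \ R)) = {5, 7, 11, 13, 14, 15, 16, 18}
R ∩ (Q ∩ (Q ∪ (P \ R))) = {11}
(P ∩ R) ∪ (R ∩ (Q ∩ (Q ∪ (P \ R)))) = {4, 6, 9, 11}
|(P ∩ R) ∪ (R ∩ (Q ∩ (Q ∪ (P \ R))))| = 4

4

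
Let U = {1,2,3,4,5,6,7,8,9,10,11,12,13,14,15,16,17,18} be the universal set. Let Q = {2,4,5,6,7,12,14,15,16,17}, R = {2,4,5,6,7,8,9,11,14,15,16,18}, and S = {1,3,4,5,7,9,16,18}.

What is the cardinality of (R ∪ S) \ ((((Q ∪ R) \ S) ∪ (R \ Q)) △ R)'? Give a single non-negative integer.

4

R ∪ S = {1,2,3,4,5,6,7,8,9,11,14,15,16,18}
Q ∪ R = {2,4,5,6,7,8,9,11,12,14,15,16,17,18}
(Q ∪ R) \ S = {2,6,8,11,12,14,15,17}
R \ Q = {8,9,11,18}
((Q ∪ R) \ S) ∪ (R \ Q) = {2,6,8,9,11,12,14,15,17,18}
(((Q ∪ R) \ S) ∪ (R \ Q)) △ R = {4,5,7,12,16,17}
((((Q ∪ R) \ S) ∪ (R \ Q)) △ R)' = {1,2,3,6,8,9,10,11,13,14,15,18}
(R ∪ S) \ ((((Q ∪ R) \ S) ∪ (R \ Q)) △ R)' = {4,5,7,16}
|(R ∪ S) \ ((((Q ∪ R) \ S) ∪ (R \ Q)) △ R)'| = 4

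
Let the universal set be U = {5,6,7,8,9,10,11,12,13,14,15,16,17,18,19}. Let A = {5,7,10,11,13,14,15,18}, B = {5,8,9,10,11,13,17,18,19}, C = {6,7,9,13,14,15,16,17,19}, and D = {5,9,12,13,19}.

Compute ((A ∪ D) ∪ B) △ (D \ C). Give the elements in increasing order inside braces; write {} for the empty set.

A ∪ D = {5,7,9,10,11,12,13,14,15,18,19}
(A ∪ D) ∪ B = {5,7,8,9,10,11,12,13,14,15,17,18,19}
D \ C = {5,12}
((A ∪ D) ∪ B) △ (D \ C) = {7,8,9,10,11,13,14,15,17,18,19}

{7,8,9,10,11,13,14,15,17,18,19}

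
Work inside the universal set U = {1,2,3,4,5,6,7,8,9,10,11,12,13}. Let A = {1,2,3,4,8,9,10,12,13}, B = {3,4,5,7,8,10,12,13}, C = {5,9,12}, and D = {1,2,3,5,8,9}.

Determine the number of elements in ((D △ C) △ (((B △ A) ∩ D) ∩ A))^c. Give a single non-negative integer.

D △ C = {1,2,3,8,12}
B △ A = {1,2,5,7,9}
(B △ A) ∩ D = {1,2,5,9}
((B △ A) ∩ D) ∩ A = {1,2,9}
(D △ C) △ (((B △ A) ∩ D) ∩ A) = {3,8,9,12}
((D △ C) △ (((B △ A) ∩ D) ∩ A))^c = {1,2,4,5,6,7,10,11,13}
|((D △ C) △ (((B △ A) ∩ D) ∩ A))^c| = 9

9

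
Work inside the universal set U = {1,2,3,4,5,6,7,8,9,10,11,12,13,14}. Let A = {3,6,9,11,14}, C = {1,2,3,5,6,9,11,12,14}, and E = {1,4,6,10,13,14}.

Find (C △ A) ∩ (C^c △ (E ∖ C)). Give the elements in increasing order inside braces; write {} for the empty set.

C △ A = {1,2,5,12}
C^c = {4,7,8,10,13}
E ∖ C = {4,10,13}
C^c △ (E ∖ C) = {7,8}
(C △ A) ∩ (C^c △ (E ∖ C)) = {}

{}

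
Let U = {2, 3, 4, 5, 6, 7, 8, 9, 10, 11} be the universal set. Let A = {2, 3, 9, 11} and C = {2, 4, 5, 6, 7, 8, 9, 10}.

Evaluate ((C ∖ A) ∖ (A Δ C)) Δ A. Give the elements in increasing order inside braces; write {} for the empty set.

C ∖ A = {4, 5, 6, 7, 8, 10}
A Δ C = {3, 4, 5, 6, 7, 8, 10, 11}
(C ∖ A) ∖ (A Δ C) = {}
((C ∖ A) ∖ (A Δ C)) Δ A = {2, 3, 9, 11}

{2, 3, 9, 11}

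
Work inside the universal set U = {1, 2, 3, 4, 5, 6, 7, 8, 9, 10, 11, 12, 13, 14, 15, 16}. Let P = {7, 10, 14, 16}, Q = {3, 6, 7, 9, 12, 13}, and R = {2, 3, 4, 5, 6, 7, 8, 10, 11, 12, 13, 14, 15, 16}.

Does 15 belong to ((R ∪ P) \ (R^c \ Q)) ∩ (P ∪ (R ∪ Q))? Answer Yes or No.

Yes

15 ∈ R and 15 ∉ P, so 15 ∈ R ∪ P
15 ∈ R, so 15 ∉ R^c
15 ∉ R^c and 15 ∉ Q, so 15 ∉ R^c \ Q
15 ∈ (R ∪ P) and 15 ∉ (R^c \ Q), so 15 ∈ (R ∪ P) \ (R^c \ Q)
15 ∈ R and 15 ∉ Q, so 15 ∈ R ∪ Q
15 ∉ P and 15 ∈ (R ∪ Q), so 15 ∈ P ∪ (R ∪ Q)
15 ∈ ((R ∪ P) \ (R^c \ Q)) and 15 ∈ (P ∪ (R ∪ Q)), so 15 ∈ ((R ∪ P) \ (R^c \ Q)) ∩ (P ∪ (R ∪ Q))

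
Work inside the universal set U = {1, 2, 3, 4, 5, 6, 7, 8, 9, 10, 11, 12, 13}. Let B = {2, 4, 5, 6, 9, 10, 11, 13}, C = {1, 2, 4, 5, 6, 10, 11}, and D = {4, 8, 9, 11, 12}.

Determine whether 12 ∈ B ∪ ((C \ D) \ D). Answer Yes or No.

12 ∉ C and 12 ∈ D, so 12 ∉ C \ D
12 ∉ (C \ D) and 12 ∈ D, so 12 ∉ (C \ D) \ D
12 ∉ B and 12 ∉ ((C \ D) \ D), so 12 ∉ B ∪ ((C \ D) \ D)

No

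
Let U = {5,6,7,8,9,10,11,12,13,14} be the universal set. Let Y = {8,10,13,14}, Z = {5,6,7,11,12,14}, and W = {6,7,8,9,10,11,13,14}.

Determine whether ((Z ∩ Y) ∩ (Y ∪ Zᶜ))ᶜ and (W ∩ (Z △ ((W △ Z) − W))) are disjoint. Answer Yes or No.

Z ∩ Y = {14}
Zᶜ = {8,9,10,13}
Y ∪ Zᶜ = {8,9,10,13,14}
(Z ∩ Y) ∩ (Y ∪ Zᶜ) = {14}
((Z ∩ Y) ∩ (Y ∪ Zᶜ))ᶜ = {5,6,7,8,9,10,11,12,13}
W △ Z = {5,8,9,10,12,13}
(W △ Z) − W = {5,12}
Z △ ((W △ Z) − W) = {6,7,11,14}
W ∩ (Z △ ((W △ Z) − W)) = {6,7,11,14}
6 lies in both, so they are not disjoint.

No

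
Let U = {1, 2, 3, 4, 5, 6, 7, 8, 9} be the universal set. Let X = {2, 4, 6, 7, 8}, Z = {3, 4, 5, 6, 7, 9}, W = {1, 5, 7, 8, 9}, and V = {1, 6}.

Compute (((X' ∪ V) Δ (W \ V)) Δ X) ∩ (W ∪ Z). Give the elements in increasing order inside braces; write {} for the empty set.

X' = {1, 3, 5, 9}
X' ∪ V = {1, 3, 5, 6, 9}
W \ V = {5, 7, 8, 9}
(X' ∪ V) Δ (W \ V) = {1, 3, 6, 7, 8}
((X' ∪ V) Δ (W \ V)) Δ X = {1, 2, 3, 4}
W ∪ Z = {1, 3, 4, 5, 6, 7, 8, 9}
(((X' ∪ V) Δ (W \ V)) Δ X) ∩ (W ∪ Z) = {1, 3, 4}

{1, 3, 4}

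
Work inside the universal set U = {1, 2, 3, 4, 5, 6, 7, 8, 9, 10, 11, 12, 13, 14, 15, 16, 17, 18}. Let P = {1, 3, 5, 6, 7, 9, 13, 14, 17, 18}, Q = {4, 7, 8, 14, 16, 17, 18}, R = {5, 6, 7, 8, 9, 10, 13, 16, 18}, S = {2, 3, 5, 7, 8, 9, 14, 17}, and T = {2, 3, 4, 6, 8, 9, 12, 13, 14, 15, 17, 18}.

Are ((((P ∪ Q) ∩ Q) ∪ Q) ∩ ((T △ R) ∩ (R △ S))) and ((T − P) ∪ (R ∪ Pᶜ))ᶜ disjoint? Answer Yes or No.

P ∪ Q = {1, 3, 4, 5, 6, 7, 8, 9, 13, 14, 16, 17, 18}
(P ∪ Q) ∩ Q = {4, 7, 8, 14, 16, 17, 18}
((P ∪ Q) ∩ Q) ∪ Q = {4, 7, 8, 14, 16, 17, 18}
T △ R = {2, 3, 4, 5, 7, 10, 12, 14, 15, 16, 17}
R △ S = {2, 3, 6, 10, 13, 14, 16, 17, 18}
(T △ R) ∩ (R △ S) = {2, 3, 10, 14, 16, 17}
(((P ∪ Q) ∩ Q) ∪ Q) ∩ ((T △ R) ∩ (R △ S)) = {14, 16, 17}
T − P = {2, 4, 8, 12, 15}
Pᶜ = {2, 4, 8, 10, 11, 12, 15, 16}
R ∪ Pᶜ = {2, 4, 5, 6, 7, 8, 9, 10, 11, 12, 13, 15, 16, 18}
(T − P) ∪ (R ∪ Pᶜ) = {2, 4, 5, 6, 7, 8, 9, 10, 11, 12, 13, 15, 16, 18}
((T − P) ∪ (R ∪ Pᶜ))ᶜ = {1, 3, 14, 17}
14 lies in both, so they are not disjoint.

No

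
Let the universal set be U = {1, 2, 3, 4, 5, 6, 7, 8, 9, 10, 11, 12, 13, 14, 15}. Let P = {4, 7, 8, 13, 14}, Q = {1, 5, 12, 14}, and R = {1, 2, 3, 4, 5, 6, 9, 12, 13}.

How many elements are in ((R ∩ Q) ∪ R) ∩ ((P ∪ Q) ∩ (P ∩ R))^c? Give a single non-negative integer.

7

R ∩ Q = {1, 5, 12}
(R ∩ Q) ∪ R = {1, 2, 3, 4, 5, 6, 9, 12, 13}
P ∪ Q = {1, 4, 5, 7, 8, 12, 13, 14}
P ∩ R = {4, 13}
(P ∪ Q) ∩ (P ∩ R) = {4, 13}
((P ∪ Q) ∩ (P ∩ R))^c = {1, 2, 3, 5, 6, 7, 8, 9, 10, 11, 12, 14, 15}
((R ∩ Q) ∪ R) ∩ ((P ∪ Q) ∩ (P ∩ R))^c = {1, 2, 3, 5, 6, 9, 12}
|((R ∩ Q) ∪ R) ∩ ((P ∪ Q) ∩ (P ∩ R))^c| = 7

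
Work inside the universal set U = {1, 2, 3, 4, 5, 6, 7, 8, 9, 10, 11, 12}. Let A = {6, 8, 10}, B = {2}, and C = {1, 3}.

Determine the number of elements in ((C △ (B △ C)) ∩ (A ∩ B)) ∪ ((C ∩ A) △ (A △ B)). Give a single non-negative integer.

4

B △ C = {1, 2, 3}
C △ (B △ C) = {2}
A ∩ B = {}
(C △ (B △ C)) ∩ (A ∩ B) = {}
C ∩ A = {}
A △ B = {2, 6, 8, 10}
(C ∩ A) △ (A △ B) = {2, 6, 8, 10}
((C △ (B △ C)) ∩ (A ∩ B)) ∪ ((C ∩ A) △ (A △ B)) = {2, 6, 8, 10}
|((C △ (B △ C)) ∩ (A ∩ B)) ∪ ((C ∩ A) △ (A △ B))| = 4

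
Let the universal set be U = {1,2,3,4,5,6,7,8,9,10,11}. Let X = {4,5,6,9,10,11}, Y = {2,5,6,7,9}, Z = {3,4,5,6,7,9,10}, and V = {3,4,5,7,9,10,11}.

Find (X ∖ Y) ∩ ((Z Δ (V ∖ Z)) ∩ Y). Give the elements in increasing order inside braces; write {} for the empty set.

X ∖ Y = {4,10,11}
V ∖ Z = {11}
Z Δ (V ∖ Z) = {3,4,5,6,7,9,10,11}
(Z Δ (V ∖ Z)) ∩ Y = {5,6,7,9}
(X ∖ Y) ∩ ((Z Δ (V ∖ Z)) ∩ Y) = {}

{}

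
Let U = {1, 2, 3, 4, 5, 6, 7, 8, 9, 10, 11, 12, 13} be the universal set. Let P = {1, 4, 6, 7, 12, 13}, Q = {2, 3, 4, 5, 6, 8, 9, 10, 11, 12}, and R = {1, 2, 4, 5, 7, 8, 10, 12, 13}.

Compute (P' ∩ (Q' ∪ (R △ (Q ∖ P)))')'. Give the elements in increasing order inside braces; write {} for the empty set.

{1, 3, 4, 6, 7, 9, 11, 12, 13}

P' = {2, 3, 5, 8, 9, 10, 11}
Q' = {1, 7, 13}
Q ∖ P = {2, 3, 5, 8, 9, 10, 11}
R △ (Q ∖ P) = {1, 3, 4, 7, 9, 11, 12, 13}
Q' ∪ (R △ (Q ∖ P)) = {1, 3, 4, 7, 9, 11, 12, 13}
(Q' ∪ (R △ (Q ∖ P)))' = {2, 5, 6, 8, 10}
P' ∩ (Q' ∪ (R △ (Q ∖ P)))' = {2, 5, 8, 10}
(P' ∩ (Q' ∪ (R △ (Q ∖ P)))')' = {1, 3, 4, 6, 7, 9, 11, 12, 13}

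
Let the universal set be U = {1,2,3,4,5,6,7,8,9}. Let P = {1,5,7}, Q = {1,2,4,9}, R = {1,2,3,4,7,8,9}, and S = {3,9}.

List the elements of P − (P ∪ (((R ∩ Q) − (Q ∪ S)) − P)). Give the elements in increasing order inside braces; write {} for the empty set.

R ∩ Q = {1,2,4,9}
Q ∪ S = {1,2,3,4,9}
(R ∩ Q) − (Q ∪ S) = {}
((R ∩ Q) − (Q ∪ S)) − P = {}
P ∪ (((R ∩ Q) − (Q ∪ S)) − P) = {1,5,7}
P − (P ∪ (((R ∩ Q) − (Q ∪ S)) − P)) = {}

{}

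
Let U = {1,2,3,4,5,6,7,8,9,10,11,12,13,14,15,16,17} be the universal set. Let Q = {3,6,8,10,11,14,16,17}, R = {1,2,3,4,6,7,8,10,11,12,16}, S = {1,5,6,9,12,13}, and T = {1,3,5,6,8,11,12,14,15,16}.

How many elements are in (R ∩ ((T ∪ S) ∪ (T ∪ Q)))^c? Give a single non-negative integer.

T ∪ S = {1,3,5,6,8,9,11,12,13,14,15,16}
T ∪ Q = {1,3,5,6,8,10,11,12,14,15,16,17}
(T ∪ S) ∪ (T ∪ Q) = {1,3,5,6,8,9,10,11,12,13,14,15,16,17}
R ∩ ((T ∪ S) ∪ (T ∪ Q)) = {1,3,6,8,10,11,12,16}
(R ∩ ((T ∪ S) ∪ (T ∪ Q)))^c = {2,4,5,7,9,13,14,15,17}
|(R ∩ ((T ∪ S) ∪ (T ∪ Q)))^c| = 9

9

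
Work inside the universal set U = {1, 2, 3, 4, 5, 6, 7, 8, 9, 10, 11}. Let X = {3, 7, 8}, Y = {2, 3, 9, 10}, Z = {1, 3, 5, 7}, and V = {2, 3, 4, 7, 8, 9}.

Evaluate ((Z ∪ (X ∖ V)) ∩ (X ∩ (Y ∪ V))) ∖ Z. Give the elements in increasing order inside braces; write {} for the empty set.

X ∖ V = {}
Z ∪ (X ∖ V) = {1, 3, 5, 7}
Y ∪ V = {2, 3, 4, 7, 8, 9, 10}
X ∩ (Y ∪ V) = {3, 7, 8}
(Z ∪ (X ∖ V)) ∩ (X ∩ (Y ∪ V)) = {3, 7}
((Z ∪ (X ∖ V)) ∩ (X ∩ (Y ∪ V))) ∖ Z = {}

{}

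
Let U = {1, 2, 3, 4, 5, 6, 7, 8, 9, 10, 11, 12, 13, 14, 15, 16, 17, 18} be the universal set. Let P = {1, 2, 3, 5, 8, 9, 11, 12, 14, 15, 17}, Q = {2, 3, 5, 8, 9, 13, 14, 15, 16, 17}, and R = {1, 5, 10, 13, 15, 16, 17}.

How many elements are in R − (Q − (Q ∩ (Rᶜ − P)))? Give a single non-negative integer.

2

Rᶜ = {2, 3, 4, 6, 7, 8, 9, 11, 12, 14, 18}
Rᶜ − P = {4, 6, 7, 18}
Q ∩ (Rᶜ − P) = {}
Q − (Q ∩ (Rᶜ − P)) = {2, 3, 5, 8, 9, 13, 14, 15, 16, 17}
R − (Q − (Q ∩ (Rᶜ − P))) = {1, 10}
|R − (Q − (Q ∩ (Rᶜ − P)))| = 2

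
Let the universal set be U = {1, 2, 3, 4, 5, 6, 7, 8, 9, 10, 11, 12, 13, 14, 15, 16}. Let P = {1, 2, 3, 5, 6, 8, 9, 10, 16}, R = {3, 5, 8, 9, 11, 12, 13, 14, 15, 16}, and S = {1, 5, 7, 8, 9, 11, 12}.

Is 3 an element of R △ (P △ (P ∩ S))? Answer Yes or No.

No

3 ∈ P and 3 ∉ S, so 3 ∉ P ∩ S
3 ∈ P and 3 ∉ (P ∩ S), so 3 ∈ P △ (P ∩ S)
3 ∈ R and 3 ∈ (P △ (P ∩ S)), so 3 ∉ R △ (P △ (P ∩ S))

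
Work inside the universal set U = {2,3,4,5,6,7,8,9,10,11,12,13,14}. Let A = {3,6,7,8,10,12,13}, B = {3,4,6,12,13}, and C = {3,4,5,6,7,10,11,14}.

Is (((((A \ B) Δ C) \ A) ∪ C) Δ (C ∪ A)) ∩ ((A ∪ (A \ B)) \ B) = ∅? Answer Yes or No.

No

A \ B = {7,8,10}
(A \ B) Δ C = {3,4,5,6,8,11,14}
((A \ B) Δ C) \ A = {4,5,11,14}
(((A \ B) Δ C) \ A) ∪ C = {3,4,5,6,7,10,11,14}
C ∪ A = {3,4,5,6,7,8,10,11,12,13,14}
((((A \ B) Δ C) \ A) ∪ C) Δ (C ∪ A) = {8,12,13}
A ∪ (A \ B) = {3,6,7,8,10,12,13}
(A ∪ (A \ B)) \ B = {7,8,10}
8 lies in both, so they are not disjoint.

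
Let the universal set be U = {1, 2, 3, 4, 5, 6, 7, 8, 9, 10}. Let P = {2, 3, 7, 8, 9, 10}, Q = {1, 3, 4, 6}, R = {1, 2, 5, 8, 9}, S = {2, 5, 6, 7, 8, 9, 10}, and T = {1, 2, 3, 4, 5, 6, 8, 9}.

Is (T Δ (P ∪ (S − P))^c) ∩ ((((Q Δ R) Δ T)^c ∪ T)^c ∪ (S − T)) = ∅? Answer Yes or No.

Yes

S − P = {5, 6}
P ∪ (S − P) = {2, 3, 5, 6, 7, 8, 9, 10}
(P ∪ (S − P))^c = {1, 4}
T Δ (P ∪ (S − P))^c = {2, 3, 5, 6, 8, 9}
Q Δ R = {2, 3, 4, 5, 6, 8, 9}
(Q Δ R) Δ T = {1}
((Q Δ R) Δ T)^c = {2, 3, 4, 5, 6, 7, 8, 9, 10}
((Q Δ R) Δ T)^c ∪ T = {1, 2, 3, 4, 5, 6, 7, 8, 9, 10}
(((Q Δ R) Δ T)^c ∪ T)^c = {}
S − T = {7, 10}
(((Q Δ R) Δ T)^c ∪ T)^c ∪ (S − T) = {7, 10}
{2, 3, 5, 6, 8, 9} and {7, 10} share no elements.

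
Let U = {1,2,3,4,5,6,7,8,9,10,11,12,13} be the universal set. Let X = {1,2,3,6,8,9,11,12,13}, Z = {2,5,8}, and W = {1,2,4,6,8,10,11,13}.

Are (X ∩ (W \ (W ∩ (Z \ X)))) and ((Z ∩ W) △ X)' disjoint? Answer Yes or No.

Z \ X = {5}
W ∩ (Z \ X) = {}
W \ (W ∩ (Z \ X)) = {1,2,4,6,8,10,11,13}
X ∩ (W \ (W ∩ (Z \ X))) = {1,2,6,8,11,13}
Z ∩ W = {2,8}
(Z ∩ W) △ X = {1,3,6,9,11,12,13}
((Z ∩ W) △ X)' = {2,4,5,7,8,10}
2 lies in both, so they are not disjoint.

No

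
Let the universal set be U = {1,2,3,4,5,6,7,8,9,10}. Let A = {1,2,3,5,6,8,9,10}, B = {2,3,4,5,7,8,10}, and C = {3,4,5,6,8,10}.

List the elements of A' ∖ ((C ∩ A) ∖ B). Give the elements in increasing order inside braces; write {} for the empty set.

{4,7}

A' = {4,7}
C ∩ A = {3,5,6,8,10}
(C ∩ A) ∖ B = {6}
A' ∖ ((C ∩ A) ∖ B) = {4,7}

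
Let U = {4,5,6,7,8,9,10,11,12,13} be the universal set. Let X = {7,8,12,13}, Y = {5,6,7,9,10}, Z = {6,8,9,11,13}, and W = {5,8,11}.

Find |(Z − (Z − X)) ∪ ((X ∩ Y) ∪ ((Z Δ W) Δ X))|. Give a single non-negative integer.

Z − X = {6,9,11}
Z − (Z − X) = {8,13}
X ∩ Y = {7}
Z Δ W = {5,6,9,13}
(Z Δ W) Δ X = {5,6,7,8,9,12}
(X ∩ Y) ∪ ((Z Δ W) Δ X) = {5,6,7,8,9,12}
(Z − (Z − X)) ∪ ((X ∩ Y) ∪ ((Z Δ W) Δ X)) = {5,6,7,8,9,12,13}
|(Z − (Z − X)) ∪ ((X ∩ Y) ∪ ((Z Δ W) Δ X))| = 7

7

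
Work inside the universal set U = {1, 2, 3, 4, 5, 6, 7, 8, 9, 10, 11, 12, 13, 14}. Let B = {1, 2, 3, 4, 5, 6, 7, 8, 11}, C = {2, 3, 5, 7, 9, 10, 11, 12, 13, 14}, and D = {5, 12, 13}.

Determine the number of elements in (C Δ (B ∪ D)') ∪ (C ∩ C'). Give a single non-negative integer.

7

B ∪ D = {1, 2, 3, 4, 5, 6, 7, 8, 11, 12, 13}
(B ∪ D)' = {9, 10, 14}
C Δ (B ∪ D)' = {2, 3, 5, 7, 11, 12, 13}
C' = {1, 4, 6, 8}
C ∩ C' = {}
(C Δ (B ∪ D)') ∪ (C ∩ C') = {2, 3, 5, 7, 11, 12, 13}
|(C Δ (B ∪ D)') ∪ (C ∩ C')| = 7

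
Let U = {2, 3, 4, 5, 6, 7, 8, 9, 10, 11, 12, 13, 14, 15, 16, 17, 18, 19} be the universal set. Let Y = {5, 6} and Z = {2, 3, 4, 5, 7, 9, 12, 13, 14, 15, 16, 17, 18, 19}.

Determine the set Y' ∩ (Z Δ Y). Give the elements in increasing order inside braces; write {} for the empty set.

Y' = {2, 3, 4, 7, 8, 9, 10, 11, 12, 13, 14, 15, 16, 17, 18, 19}
Z Δ Y = {2, 3, 4, 6, 7, 9, 12, 13, 14, 15, 16, 17, 18, 19}
Y' ∩ (Z Δ Y) = {2, 3, 4, 7, 9, 12, 13, 14, 15, 16, 17, 18, 19}

{2, 3, 4, 7, 9, 12, 13, 14, 15, 16, 17, 18, 19}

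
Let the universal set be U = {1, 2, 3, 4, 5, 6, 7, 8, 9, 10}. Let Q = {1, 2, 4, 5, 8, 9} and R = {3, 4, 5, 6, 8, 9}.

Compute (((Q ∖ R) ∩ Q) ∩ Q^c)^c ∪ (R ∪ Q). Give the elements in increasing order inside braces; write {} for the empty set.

Q ∖ R = {1, 2}
(Q ∖ R) ∩ Q = {1, 2}
Q^c = {3, 6, 7, 10}
((Q ∖ R) ∩ Q) ∩ Q^c = {}
(((Q ∖ R) ∩ Q) ∩ Q^c)^c = {1, 2, 3, 4, 5, 6, 7, 8, 9, 10}
R ∪ Q = {1, 2, 3, 4, 5, 6, 8, 9}
(((Q ∖ R) ∩ Q) ∩ Q^c)^c ∪ (R ∪ Q) = {1, 2, 3, 4, 5, 6, 7, 8, 9, 10}

{1, 2, 3, 4, 5, 6, 7, 8, 9, 10}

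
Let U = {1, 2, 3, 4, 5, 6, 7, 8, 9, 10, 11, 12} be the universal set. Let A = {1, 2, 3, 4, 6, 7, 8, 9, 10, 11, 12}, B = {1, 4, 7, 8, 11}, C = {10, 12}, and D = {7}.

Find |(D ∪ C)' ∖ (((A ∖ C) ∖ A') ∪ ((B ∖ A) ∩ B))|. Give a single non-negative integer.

D ∪ C = {7, 10, 12}
(D ∪ C)' = {1, 2, 3, 4, 5, 6, 8, 9, 11}
A ∖ C = {1, 2, 3, 4, 6, 7, 8, 9, 11}
A' = {5}
(A ∖ C) ∖ A' = {1, 2, 3, 4, 6, 7, 8, 9, 11}
B ∖ A = {}
(B ∖ A) ∩ B = {}
((A ∖ C) ∖ A') ∪ ((B ∖ A) ∩ B) = {1, 2, 3, 4, 6, 7, 8, 9, 11}
(D ∪ C)' ∖ (((A ∖ C) ∖ A') ∪ ((B ∖ A) ∩ B)) = {5}
|(D ∪ C)' ∖ (((A ∖ C) ∖ A') ∪ ((B ∖ A) ∩ B))| = 1

1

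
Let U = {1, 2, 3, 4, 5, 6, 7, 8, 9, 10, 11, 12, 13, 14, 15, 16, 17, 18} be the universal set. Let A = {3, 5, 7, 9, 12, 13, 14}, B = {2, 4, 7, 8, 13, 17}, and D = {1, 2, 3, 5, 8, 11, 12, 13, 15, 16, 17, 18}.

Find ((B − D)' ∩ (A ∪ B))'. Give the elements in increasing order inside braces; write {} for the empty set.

B − D = {4, 7}
(B − D)' = {1, 2, 3, 5, 6, 8, 9, 10, 11, 12, 13, 14, 15, 16, 17, 18}
A ∪ B = {2, 3, 4, 5, 7, 8, 9, 12, 13, 14, 17}
(B − D)' ∩ (A ∪ B) = {2, 3, 5, 8, 9, 12, 13, 14, 17}
((B − D)' ∩ (A ∪ B))' = {1, 4, 6, 7, 10, 11, 15, 16, 18}

{1, 4, 6, 7, 10, 11, 15, 16, 18}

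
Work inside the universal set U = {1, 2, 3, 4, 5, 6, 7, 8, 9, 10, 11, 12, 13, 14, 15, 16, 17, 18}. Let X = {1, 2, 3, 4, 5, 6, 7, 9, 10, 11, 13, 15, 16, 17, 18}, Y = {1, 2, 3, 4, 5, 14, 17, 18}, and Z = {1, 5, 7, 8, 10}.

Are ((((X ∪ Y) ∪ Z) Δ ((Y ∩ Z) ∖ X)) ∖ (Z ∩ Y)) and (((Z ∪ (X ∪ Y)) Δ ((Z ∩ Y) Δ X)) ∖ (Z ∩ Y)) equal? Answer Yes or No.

X ∪ Y = {1, 2, 3, 4, 5, 6, 7, 9, 10, 11, 13, 14, 15, 16, 17, 18}
(X ∪ Y) ∪ Z = {1, 2, 3, 4, 5, 6, 7, 8, 9, 10, 11, 13, 14, 15, 16, 17, 18}
Y ∩ Z = {1, 5}
(Y ∩ Z) ∖ X = {}
((X ∪ Y) ∪ Z) Δ ((Y ∩ Z) ∖ X) = {1, 2, 3, 4, 5, 6, 7, 8, 9, 10, 11, 13, 14, 15, 16, 17, 18}
Z ∩ Y = {1, 5}
(((X ∪ Y) ∪ Z) Δ ((Y ∩ Z) ∖ X)) ∖ (Z ∩ Y) = {2, 3, 4, 6, 7, 8, 9, 10, 11, 13, 14, 15, 16, 17, 18}
Z ∪ (X ∪ Y) = {1, 2, 3, 4, 5, 6, 7, 8, 9, 10, 11, 13, 14, 15, 16, 17, 18}
(Z ∩ Y) Δ X = {2, 3, 4, 6, 7, 9, 10, 11, 13, 15, 16, 17, 18}
(Z ∪ (X ∪ Y)) Δ ((Z ∩ Y) Δ X) = {1, 5, 8, 14}
((Z ∪ (X ∪ Y)) Δ ((Z ∩ Y) Δ X)) ∖ (Z ∩ Y) = {8, 14}
2 ∈ (((X ∪ Y) ∪ Z) Δ ((Y ∩ Z) ∖ X)) ∖ (Z ∩ Y) but 2 ∉ ((Z ∪ (X ∪ Y)) Δ ((Z ∩ Y) Δ X)) ∖ (Z ∩ Y), so they differ.

No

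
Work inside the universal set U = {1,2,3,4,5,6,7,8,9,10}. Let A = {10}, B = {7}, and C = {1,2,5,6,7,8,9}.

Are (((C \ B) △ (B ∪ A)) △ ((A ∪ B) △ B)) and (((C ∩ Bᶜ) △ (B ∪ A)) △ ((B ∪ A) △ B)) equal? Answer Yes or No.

C \ B = {1,2,5,6,8,9}
B ∪ A = {7,10}
(C \ B) △ (B ∪ A) = {1,2,5,6,7,8,9,10}
A ∪ B = {7,10}
(A ∪ B) △ B = {10}
((C \ B) △ (B ∪ A)) △ ((A ∪ B) △ B) = {1,2,5,6,7,8,9}
Bᶜ = {1,2,3,4,5,6,8,9,10}
C ∩ Bᶜ = {1,2,5,6,8,9}
(C ∩ Bᶜ) △ (B ∪ A) = {1,2,5,6,7,8,9,10}
(B ∪ A) △ B = {10}
((C ∩ Bᶜ) △ (B ∪ A)) △ ((B ∪ A) △ B) = {1,2,5,6,7,8,9}
Both equal {1,2,5,6,7,8,9}, so ((C \ B) △ (B ∪ A)) △ ((A ∪ B) △ B) = ((C ∩ Bᶜ) △ (B ∪ A)) △ ((B ∪ A) △ B).

Yes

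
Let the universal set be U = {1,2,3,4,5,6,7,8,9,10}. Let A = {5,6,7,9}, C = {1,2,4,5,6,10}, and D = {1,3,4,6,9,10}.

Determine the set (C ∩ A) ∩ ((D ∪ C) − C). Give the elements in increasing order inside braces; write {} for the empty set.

{}

C ∩ A = {5,6}
D ∪ C = {1,2,3,4,5,6,9,10}
(D ∪ C) − C = {3,9}
(C ∩ A) ∩ ((D ∪ C) − C) = {}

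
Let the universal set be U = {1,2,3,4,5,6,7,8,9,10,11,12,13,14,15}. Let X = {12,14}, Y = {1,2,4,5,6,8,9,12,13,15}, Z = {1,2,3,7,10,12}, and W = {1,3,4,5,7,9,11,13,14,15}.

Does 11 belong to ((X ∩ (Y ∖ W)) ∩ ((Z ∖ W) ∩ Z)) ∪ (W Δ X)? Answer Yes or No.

Yes

11 ∉ Y and 11 ∈ W, so 11 ∉ Y ∖ W
11 ∉ X and 11 ∉ (Y ∖ W), so 11 ∉ X ∩ (Y ∖ W)
11 ∉ Z and 11 ∈ W, so 11 ∉ Z ∖ W
11 ∉ (Z ∖ W) and 11 ∉ Z, so 11 ∉ (Z ∖ W) ∩ Z
11 ∉ (X ∩ (Y ∖ W)) and 11 ∉ ((Z ∖ W) ∩ Z), so 11 ∉ (X ∩ (Y ∖ W)) ∩ ((Z ∖ W) ∩ Z)
11 ∈ W and 11 ∉ X, so 11 ∈ W Δ X
11 ∉ ((X ∩ (Y ∖ W)) ∩ ((Z ∖ W) ∩ Z)) and 11 ∈ (W Δ X), so 11 ∈ ((X ∩ (Y ∖ W)) ∩ ((Z ∖ W) ∩ Z)) ∪ (W Δ X)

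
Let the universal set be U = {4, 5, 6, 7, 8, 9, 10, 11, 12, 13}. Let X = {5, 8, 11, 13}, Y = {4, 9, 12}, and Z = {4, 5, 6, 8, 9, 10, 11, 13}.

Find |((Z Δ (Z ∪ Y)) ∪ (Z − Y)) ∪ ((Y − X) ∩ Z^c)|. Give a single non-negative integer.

7

Z ∪ Y = {4, 5, 6, 8, 9, 10, 11, 12, 13}
Z Δ (Z ∪ Y) = {12}
Z − Y = {5, 6, 8, 10, 11, 13}
(Z Δ (Z ∪ Y)) ∪ (Z − Y) = {5, 6, 8, 10, 11, 12, 13}
Y − X = {4, 9, 12}
Z^c = {7, 12}
(Y − X) ∩ Z^c = {12}
((Z Δ (Z ∪ Y)) ∪ (Z − Y)) ∪ ((Y − X) ∩ Z^c) = {5, 6, 8, 10, 11, 12, 13}
|((Z Δ (Z ∪ Y)) ∪ (Z − Y)) ∪ ((Y − X) ∩ Z^c)| = 7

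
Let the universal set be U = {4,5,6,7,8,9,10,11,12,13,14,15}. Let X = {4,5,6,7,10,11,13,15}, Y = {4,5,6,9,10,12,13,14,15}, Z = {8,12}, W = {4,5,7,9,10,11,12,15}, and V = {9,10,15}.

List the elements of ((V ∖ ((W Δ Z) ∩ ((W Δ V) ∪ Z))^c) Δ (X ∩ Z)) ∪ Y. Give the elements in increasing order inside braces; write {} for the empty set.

{4,5,6,9,10,12,13,14,15}

W Δ Z = {4,5,7,8,9,10,11,15}
W Δ V = {4,5,7,11,12}
(W Δ V) ∪ Z = {4,5,7,8,11,12}
(W Δ Z) ∩ ((W Δ V) ∪ Z) = {4,5,7,8,11}
((W Δ Z) ∩ ((W Δ V) ∪ Z))^c = {6,9,10,12,13,14,15}
V ∖ ((W Δ Z) ∩ ((W Δ V) ∪ Z))^c = {}
X ∩ Z = {}
(V ∖ ((W Δ Z) ∩ ((W Δ V) ∪ Z))^c) Δ (X ∩ Z) = {}
((V ∖ ((W Δ Z) ∩ ((W Δ V) ∪ Z))^c) Δ (X ∩ Z)) ∪ Y = {4,5,6,9,10,12,13,14,15}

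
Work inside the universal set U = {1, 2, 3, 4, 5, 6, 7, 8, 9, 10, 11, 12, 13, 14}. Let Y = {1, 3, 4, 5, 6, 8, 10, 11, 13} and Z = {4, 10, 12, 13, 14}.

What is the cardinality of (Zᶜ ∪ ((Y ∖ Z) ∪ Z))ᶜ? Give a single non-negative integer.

Zᶜ = {1, 2, 3, 5, 6, 7, 8, 9, 11}
Y ∖ Z = {1, 3, 5, 6, 8, 11}
(Y ∖ Z) ∪ Z = {1, 3, 4, 5, 6, 8, 10, 11, 12, 13, 14}
Zᶜ ∪ ((Y ∖ Z) ∪ Z) = {1, 2, 3, 4, 5, 6, 7, 8, 9, 10, 11, 12, 13, 14}
(Zᶜ ∪ ((Y ∖ Z) ∪ Z))ᶜ = {}
|(Zᶜ ∪ ((Y ∖ Z) ∪ Z))ᶜ| = 0

0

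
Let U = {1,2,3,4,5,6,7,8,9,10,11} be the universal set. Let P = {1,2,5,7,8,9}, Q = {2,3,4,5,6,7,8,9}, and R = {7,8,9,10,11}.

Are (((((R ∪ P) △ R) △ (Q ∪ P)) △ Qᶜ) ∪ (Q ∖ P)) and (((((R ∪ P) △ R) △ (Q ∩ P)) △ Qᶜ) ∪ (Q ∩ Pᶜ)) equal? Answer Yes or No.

R ∪ P = {1,2,5,7,8,9,10,11}
(R ∪ P) △ R = {1,2,5}
Q ∪ P = {1,2,3,4,5,6,7,8,9}
((R ∪ P) △ R) △ (Q ∪ P) = {3,4,6,7,8,9}
Qᶜ = {1,10,11}
(((R ∪ P) △ R) △ (Q ∪ P)) △ Qᶜ = {1,3,4,6,7,8,9,10,11}
Q ∖ P = {3,4,6}
((((R ∪ P) △ R) △ (Q ∪ P)) △ Qᶜ) ∪ (Q ∖ P) = {1,3,4,6,7,8,9,10,11}
Q ∩ P = {2,5,7,8,9}
((R ∪ P) △ R) △ (Q ∩ P) = {1,7,8,9}
(((R ∪ P) △ R) △ (Q ∩ P)) △ Qᶜ = {7,8,9,10,11}
Pᶜ = {3,4,6,10,11}
Q ∩ Pᶜ = {3,4,6}
((((R ∪ P) △ R) △ (Q ∩ P)) △ Qᶜ) ∪ (Q ∩ Pᶜ) = {3,4,6,7,8,9,10,11}
1 ∈ ((((R ∪ P) △ R) △ (Q ∪ P)) △ Qᶜ) ∪ (Q ∖ P) but 1 ∉ ((((R ∪ P) △ R) △ (Q ∩ P)) △ Qᶜ) ∪ (Q ∩ Pᶜ), so they differ.

No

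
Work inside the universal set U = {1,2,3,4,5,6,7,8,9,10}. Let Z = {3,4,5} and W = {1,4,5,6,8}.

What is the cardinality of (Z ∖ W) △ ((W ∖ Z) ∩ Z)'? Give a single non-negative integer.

9

Z ∖ W = {3}
W ∖ Z = {1,6,8}
(W ∖ Z) ∩ Z = {}
((W ∖ Z) ∩ Z)' = {1,2,3,4,5,6,7,8,9,10}
(Z ∖ W) △ ((W ∖ Z) ∩ Z)' = {1,2,4,5,6,7,8,9,10}
|(Z ∖ W) △ ((W ∖ Z) ∩ Z)'| = 9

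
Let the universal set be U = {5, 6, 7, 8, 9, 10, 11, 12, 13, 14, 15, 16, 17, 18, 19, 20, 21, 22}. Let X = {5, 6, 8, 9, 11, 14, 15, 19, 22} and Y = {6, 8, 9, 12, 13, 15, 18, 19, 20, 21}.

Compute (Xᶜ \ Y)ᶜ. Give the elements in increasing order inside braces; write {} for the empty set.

{5, 6, 8, 9, 11, 12, 13, 14, 15, 18, 19, 20, 21, 22}

Xᶜ = {7, 10, 12, 13, 16, 17, 18, 20, 21}
Xᶜ \ Y = {7, 10, 16, 17}
(Xᶜ \ Y)ᶜ = {5, 6, 8, 9, 11, 12, 13, 14, 15, 18, 19, 20, 21, 22}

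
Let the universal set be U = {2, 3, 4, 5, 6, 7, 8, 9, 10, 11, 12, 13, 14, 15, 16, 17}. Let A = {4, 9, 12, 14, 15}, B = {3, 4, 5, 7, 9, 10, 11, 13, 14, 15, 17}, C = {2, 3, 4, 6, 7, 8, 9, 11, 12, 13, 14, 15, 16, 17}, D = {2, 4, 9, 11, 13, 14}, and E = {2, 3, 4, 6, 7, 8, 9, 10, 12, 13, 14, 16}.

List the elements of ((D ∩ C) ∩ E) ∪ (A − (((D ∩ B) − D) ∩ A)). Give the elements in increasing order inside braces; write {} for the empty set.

{2, 4, 9, 12, 13, 14, 15}

D ∩ C = {2, 4, 9, 11, 13, 14}
(D ∩ C) ∩ E = {2, 4, 9, 13, 14}
D ∩ B = {4, 9, 11, 13, 14}
(D ∩ B) − D = {}
((D ∩ B) − D) ∩ A = {}
A − (((D ∩ B) − D) ∩ A) = {4, 9, 12, 14, 15}
((D ∩ C) ∩ E) ∪ (A − (((D ∩ B) − D) ∩ A)) = {2, 4, 9, 12, 13, 14, 15}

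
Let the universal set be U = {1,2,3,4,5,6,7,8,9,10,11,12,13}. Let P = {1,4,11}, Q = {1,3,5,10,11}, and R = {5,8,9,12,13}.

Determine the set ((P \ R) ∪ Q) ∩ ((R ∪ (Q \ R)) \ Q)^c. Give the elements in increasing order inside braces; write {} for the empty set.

P \ R = {1,4,11}
(P \ R) ∪ Q = {1,3,4,5,10,11}
Q \ R = {1,3,10,11}
R ∪ (Q \ R) = {1,3,5,8,9,10,11,12,13}
(R ∪ (Q \ R)) \ Q = {8,9,12,13}
((R ∪ (Q \ R)) \ Q)^c = {1,2,3,4,5,6,7,10,11}
((P \ R) ∪ Q) ∩ ((R ∪ (Q \ R)) \ Q)^c = {1,3,4,5,10,11}

{1,3,4,5,10,11}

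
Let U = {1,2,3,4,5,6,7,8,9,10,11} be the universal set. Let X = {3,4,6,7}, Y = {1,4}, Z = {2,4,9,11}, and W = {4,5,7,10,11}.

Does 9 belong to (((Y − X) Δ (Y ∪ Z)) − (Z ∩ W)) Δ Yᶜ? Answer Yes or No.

No

9 ∉ Y and 9 ∉ X, so 9 ∉ Y − X
9 ∉ Y and 9 ∈ Z, so 9 ∈ Y ∪ Z
9 ∉ (Y − X) and 9 ∈ (Y ∪ Z), so 9 ∈ (Y − X) Δ (Y ∪ Z)
9 ∈ Z and 9 ∉ W, so 9 ∉ Z ∩ W
9 ∈ ((Y − X) Δ (Y ∪ Z)) and 9 ∉ (Z ∩ W), so 9 ∈ ((Y − X) Δ (Y ∪ Z)) − (Z ∩ W)
9 ∉ Y, so 9 ∈ Yᶜ
9 ∈ (((Y − X) Δ (Y ∪ Z)) − (Z ∩ W)) and 9 ∈ Yᶜ, so 9 ∉ (((Y − X) Δ (Y ∪ Z)) − (Z ∩ W)) Δ Yᶜ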